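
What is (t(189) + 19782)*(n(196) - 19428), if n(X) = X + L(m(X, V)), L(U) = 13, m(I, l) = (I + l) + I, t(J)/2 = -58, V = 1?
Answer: -377960854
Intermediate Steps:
t(J) = -116 (t(J) = 2*(-58) = -116)
m(I, l) = l + 2*I
n(X) = 13 + X (n(X) = X + 13 = 13 + X)
(t(189) + 19782)*(n(196) - 19428) = (-116 + 19782)*((13 + 196) - 19428) = 19666*(209 - 19428) = 19666*(-19219) = -377960854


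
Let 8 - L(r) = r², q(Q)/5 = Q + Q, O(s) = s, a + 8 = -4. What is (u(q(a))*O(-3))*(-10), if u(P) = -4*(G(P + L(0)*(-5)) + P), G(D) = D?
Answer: 33600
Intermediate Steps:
a = -12 (a = -8 - 4 = -12)
q(Q) = 10*Q (q(Q) = 5*(Q + Q) = 5*(2*Q) = 10*Q)
L(r) = 8 - r²
u(P) = 160 - 8*P (u(P) = -4*((P + (8 - 1*0²)*(-5)) + P) = -4*((P + (8 - 1*0)*(-5)) + P) = -4*((P + (8 + 0)*(-5)) + P) = -4*((P + 8*(-5)) + P) = -4*((P - 40) + P) = -4*((-40 + P) + P) = -4*(-40 + 2*P) = 160 - 8*P)
(u(q(a))*O(-3))*(-10) = ((160 - 80*(-12))*(-3))*(-10) = ((160 - 8*(-120))*(-3))*(-10) = ((160 + 960)*(-3))*(-10) = (1120*(-3))*(-10) = -3360*(-10) = 33600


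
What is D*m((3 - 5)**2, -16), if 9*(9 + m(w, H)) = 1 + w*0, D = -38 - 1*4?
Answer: 1120/3 ≈ 373.33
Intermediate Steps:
D = -42 (D = -38 - 4 = -42)
m(w, H) = -80/9 (m(w, H) = -9 + (1 + w*0)/9 = -9 + (1 + 0)/9 = -9 + (1/9)*1 = -9 + 1/9 = -80/9)
D*m((3 - 5)**2, -16) = -42*(-80/9) = 1120/3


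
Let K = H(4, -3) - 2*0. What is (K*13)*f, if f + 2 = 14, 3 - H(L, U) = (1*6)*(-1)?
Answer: 1404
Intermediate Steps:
H(L, U) = 9 (H(L, U) = 3 - 1*6*(-1) = 3 - 6*(-1) = 3 - 1*(-6) = 3 + 6 = 9)
f = 12 (f = -2 + 14 = 12)
K = 9 (K = 9 - 2*0 = 9 + 0 = 9)
(K*13)*f = (9*13)*12 = 117*12 = 1404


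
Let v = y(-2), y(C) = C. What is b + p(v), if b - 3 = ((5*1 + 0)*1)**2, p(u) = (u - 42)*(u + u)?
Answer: 204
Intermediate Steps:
v = -2
p(u) = 2*u*(-42 + u) (p(u) = (-42 + u)*(2*u) = 2*u*(-42 + u))
b = 28 (b = 3 + ((5*1 + 0)*1)**2 = 3 + ((5 + 0)*1)**2 = 3 + (5*1)**2 = 3 + 5**2 = 3 + 25 = 28)
b + p(v) = 28 + 2*(-2)*(-42 - 2) = 28 + 2*(-2)*(-44) = 28 + 176 = 204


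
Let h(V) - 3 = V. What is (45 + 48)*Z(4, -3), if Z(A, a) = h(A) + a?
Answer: 372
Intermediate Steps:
h(V) = 3 + V
Z(A, a) = 3 + A + a (Z(A, a) = (3 + A) + a = 3 + A + a)
(45 + 48)*Z(4, -3) = (45 + 48)*(3 + 4 - 3) = 93*4 = 372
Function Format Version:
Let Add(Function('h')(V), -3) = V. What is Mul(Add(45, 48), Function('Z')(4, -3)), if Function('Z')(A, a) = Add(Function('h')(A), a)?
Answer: 372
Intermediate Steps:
Function('h')(V) = Add(3, V)
Function('Z')(A, a) = Add(3, A, a) (Function('Z')(A, a) = Add(Add(3, A), a) = Add(3, A, a))
Mul(Add(45, 48), Function('Z')(4, -3)) = Mul(Add(45, 48), Add(3, 4, -3)) = Mul(93, 4) = 372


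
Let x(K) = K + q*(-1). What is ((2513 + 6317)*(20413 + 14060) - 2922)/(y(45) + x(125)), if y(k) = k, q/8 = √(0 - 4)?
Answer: 12936730890/7289 + 1217574672*I/7289 ≈ 1.7748e+6 + 1.6704e+5*I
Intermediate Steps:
q = 16*I (q = 8*√(0 - 4) = 8*√(-4) = 8*(2*I) = 16*I ≈ 16.0*I)
x(K) = K - 16*I (x(K) = K + (16*I)*(-1) = K - 16*I)
((2513 + 6317)*(20413 + 14060) - 2922)/(y(45) + x(125)) = ((2513 + 6317)*(20413 + 14060) - 2922)/(45 + (125 - 16*I)) = (8830*34473 - 2922)/(170 - 16*I) = (304396590 - 2922)*((170 + 16*I)/29156) = 304393668*((170 + 16*I)/29156) = 76098417*(170 + 16*I)/7289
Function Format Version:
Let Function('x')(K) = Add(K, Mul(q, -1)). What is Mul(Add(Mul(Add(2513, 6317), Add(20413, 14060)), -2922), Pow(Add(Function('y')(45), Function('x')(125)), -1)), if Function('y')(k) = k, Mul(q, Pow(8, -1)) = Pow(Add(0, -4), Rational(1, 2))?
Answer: Add(Rational(12936730890, 7289), Mul(Rational(1217574672, 7289), I)) ≈ Add(1.7748e+6, Mul(1.6704e+5, I))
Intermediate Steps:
q = Mul(16, I) (q = Mul(8, Pow(Add(0, -4), Rational(1, 2))) = Mul(8, Pow(-4, Rational(1, 2))) = Mul(8, Mul(2, I)) = Mul(16, I) ≈ Mul(16.000, I))
Function('x')(K) = Add(K, Mul(-16, I)) (Function('x')(K) = Add(K, Mul(Mul(16, I), -1)) = Add(K, Mul(-16, I)))
Mul(Add(Mul(Add(2513, 6317), Add(20413, 14060)), -2922), Pow(Add(Function('y')(45), Function('x')(125)), -1)) = Mul(Add(Mul(Add(2513, 6317), Add(20413, 14060)), -2922), Pow(Add(45, Add(125, Mul(-16, I))), -1)) = Mul(Add(Mul(8830, 34473), -2922), Pow(Add(170, Mul(-16, I)), -1)) = Mul(Add(304396590, -2922), Mul(Rational(1, 29156), Add(170, Mul(16, I)))) = Mul(304393668, Mul(Rational(1, 29156), Add(170, Mul(16, I)))) = Mul(Rational(76098417, 7289), Add(170, Mul(16, I)))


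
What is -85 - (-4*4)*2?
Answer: -53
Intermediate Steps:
-85 - (-4*4)*2 = -85 - (-16)*2 = -85 - 1*(-32) = -85 + 32 = -53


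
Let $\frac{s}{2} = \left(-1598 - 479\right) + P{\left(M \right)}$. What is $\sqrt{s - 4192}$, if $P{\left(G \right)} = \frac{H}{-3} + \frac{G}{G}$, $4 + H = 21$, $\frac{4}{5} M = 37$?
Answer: $\frac{i \sqrt{75198}}{3} \approx 91.407 i$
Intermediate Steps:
$M = \frac{185}{4}$ ($M = \frac{5}{4} \cdot 37 = \frac{185}{4} \approx 46.25$)
$H = 17$ ($H = -4 + 21 = 17$)
$P{\left(G \right)} = - \frac{14}{3}$ ($P{\left(G \right)} = \frac{17}{-3} + \frac{G}{G} = 17 \left(- \frac{1}{3}\right) + 1 = - \frac{17}{3} + 1 = - \frac{14}{3}$)
$s = - \frac{12490}{3}$ ($s = 2 \left(\left(-1598 - 479\right) - \frac{14}{3}\right) = 2 \left(-2077 - \frac{14}{3}\right) = 2 \left(- \frac{6245}{3}\right) = - \frac{12490}{3} \approx -4163.3$)
$\sqrt{s - 4192} = \sqrt{- \frac{12490}{3} - 4192} = \sqrt{- \frac{25066}{3}} = \frac{i \sqrt{75198}}{3}$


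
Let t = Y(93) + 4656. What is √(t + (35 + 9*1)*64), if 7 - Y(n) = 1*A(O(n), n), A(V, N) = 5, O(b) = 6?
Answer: √7474 ≈ 86.452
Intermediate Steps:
Y(n) = 2 (Y(n) = 7 - 5 = 2)
t = 4658 (t = 2 + 4656 = 4658)
√(t + (35 + 9*1)*64) = √(4658 + (35 + 9*1)*64) = √(4658 + (35 + 9)*64) = √(4658 + 44*64) = √(4658 + 2816) = √7474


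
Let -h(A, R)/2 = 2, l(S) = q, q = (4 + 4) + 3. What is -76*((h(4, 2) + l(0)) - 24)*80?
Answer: 103360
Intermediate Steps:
q = 11 (q = 8 + 3 = 11)
l(S) = 11
h(A, R) = -4 (h(A, R) = -2*2 = -4)
-76*((h(4, 2) + l(0)) - 24)*80 = -76*((-4 + 11) - 24)*80 = -76*(7 - 24)*80 = -76*(-17)*80 = 1292*80 = 103360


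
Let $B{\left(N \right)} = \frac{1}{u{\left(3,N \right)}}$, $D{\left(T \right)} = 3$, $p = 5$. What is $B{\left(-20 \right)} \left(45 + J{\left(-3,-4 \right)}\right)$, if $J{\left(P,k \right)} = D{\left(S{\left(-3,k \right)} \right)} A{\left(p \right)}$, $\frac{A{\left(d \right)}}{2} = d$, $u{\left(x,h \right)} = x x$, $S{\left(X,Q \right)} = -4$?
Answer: $\frac{25}{3} \approx 8.3333$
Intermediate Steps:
$u{\left(x,h \right)} = x^{2}$
$A{\left(d \right)} = 2 d$
$B{\left(N \right)} = \frac{1}{9}$ ($B{\left(N \right)} = \frac{1}{3^{2}} = \frac{1}{9}$)
$J{\left(P,k \right)} = 30$ ($J{\left(P,k \right)} = 3 \cdot 2 \cdot 5 = 3 \cdot 10 = 30$)
$B{\left(-20 \right)} \left(45 + J{\left(-3,-4 \right)}\right) = \frac{45 + 30}{9} = \frac{1}{9} \cdot 75 = \frac{25}{3}$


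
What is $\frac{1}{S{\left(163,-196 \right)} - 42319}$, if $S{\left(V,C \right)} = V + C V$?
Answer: $- \frac{1}{74104} \approx -1.3495 \cdot 10^{-5}$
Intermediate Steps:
$\frac{1}{S{\left(163,-196 \right)} - 42319} = \frac{1}{163 \left(1 - 196\right) - 42319} = \frac{1}{163 \left(-195\right) - 42319} = \frac{1}{-31785 - 42319} = \frac{1}{-74104} = - \frac{1}{74104}$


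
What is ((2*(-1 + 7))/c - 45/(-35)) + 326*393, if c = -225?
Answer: 67262597/525 ≈ 1.2812e+5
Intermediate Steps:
((2*(-1 + 7))/c - 45/(-35)) + 326*393 = ((2*(-1 + 7))/(-225) - 45/(-35)) + 326*393 = ((2*6)*(-1/225) - 45*(-1/35)) + 128118 = (12*(-1/225) + 9/7) + 128118 = (-4/75 + 9/7) + 128118 = 647/525 + 128118 = 67262597/525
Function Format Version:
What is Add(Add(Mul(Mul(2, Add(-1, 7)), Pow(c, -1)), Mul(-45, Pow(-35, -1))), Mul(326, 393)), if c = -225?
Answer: Rational(67262597, 525) ≈ 1.2812e+5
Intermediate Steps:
Add(Add(Mul(Mul(2, Add(-1, 7)), Pow(c, -1)), Mul(-45, Pow(-35, -1))), Mul(326, 393)) = Add(Add(Mul(Mul(2, Add(-1, 7)), Pow(-225, -1)), Mul(-45, Pow(-35, -1))), Mul(326, 393)) = Add(Add(Mul(Mul(2, 6), Rational(-1, 225)), Mul(-45, Rational(-1, 35))), 128118) = Add(Add(Mul(12, Rational(-1, 225)), Rational(9, 7)), 128118) = Add(Add(Rational(-4, 75), Rational(9, 7)), 128118) = Add(Rational(647, 525), 128118) = Rational(67262597, 525)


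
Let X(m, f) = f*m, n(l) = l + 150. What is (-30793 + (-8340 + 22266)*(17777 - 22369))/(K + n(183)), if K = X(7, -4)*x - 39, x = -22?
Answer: -1827971/26 ≈ -70307.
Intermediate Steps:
n(l) = 150 + l
K = 577 (K = -4*7*(-22) - 39 = -28*(-22) - 39 = 616 - 39 = 577)
(-30793 + (-8340 + 22266)*(17777 - 22369))/(K + n(183)) = (-30793 + (-8340 + 22266)*(17777 - 22369))/(577 + (150 + 183)) = (-30793 + 13926*(-4592))/(577 + 333) = (-30793 - 63948192)/910 = -63978985*1/910 = -1827971/26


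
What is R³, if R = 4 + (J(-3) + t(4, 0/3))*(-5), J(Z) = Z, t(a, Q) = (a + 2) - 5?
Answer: 2744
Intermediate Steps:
t(a, Q) = -3 + a (t(a, Q) = (2 + a) - 5 = -3 + a)
R = 14 (R = 4 + (-3 + (-3 + 4))*(-5) = 4 + (-3 + 1)*(-5) = 4 - 2*(-5) = 4 + 10 = 14)
R³ = 14³ = 2744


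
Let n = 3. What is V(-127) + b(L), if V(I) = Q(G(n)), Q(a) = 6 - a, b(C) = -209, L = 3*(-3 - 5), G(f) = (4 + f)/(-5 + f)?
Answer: -399/2 ≈ -199.50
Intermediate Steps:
G(f) = (4 + f)/(-5 + f)
L = -24 (L = 3*(-8) = -24)
V(I) = 19/2 (V(I) = 6 - (4 + 3)/(-5 + 3) = 6 - 7/(-2) = 6 - (-1)*7/2 = 6 - 1*(-7/2) = 6 + 7/2 = 19/2)
V(-127) + b(L) = 19/2 - 209 = -399/2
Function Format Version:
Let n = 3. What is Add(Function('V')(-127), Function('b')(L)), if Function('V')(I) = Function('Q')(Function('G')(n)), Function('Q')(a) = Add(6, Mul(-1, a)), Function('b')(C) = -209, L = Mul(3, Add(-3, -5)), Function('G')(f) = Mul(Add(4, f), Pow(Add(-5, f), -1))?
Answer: Rational(-399, 2) ≈ -199.50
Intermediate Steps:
Function('G')(f) = Mul(Pow(Add(-5, f), -1), Add(4, f))
L = -24 (L = Mul(3, -8) = -24)
Function('V')(I) = Rational(19, 2) (Function('V')(I) = Add(6, Mul(-1, Mul(Pow(Add(-5, 3), -1), Add(4, 3)))) = Add(6, Mul(-1, Mul(Pow(-2, -1), 7))) = Add(6, Mul(-1, Mul(Rational(-1, 2), 7))) = Add(6, Mul(-1, Rational(-7, 2))) = Add(6, Rational(7, 2)) = Rational(19, 2))
Add(Function('V')(-127), Function('b')(L)) = Add(Rational(19, 2), -209) = Rational(-399, 2)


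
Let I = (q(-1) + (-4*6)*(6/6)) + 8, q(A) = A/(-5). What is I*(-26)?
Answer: 2054/5 ≈ 410.80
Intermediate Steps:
q(A) = -A/5 (q(A) = A*(-⅕) = -A/5)
I = -79/5 (I = (-⅕*(-1) + (-4*6)*(6/6)) + 8 = (⅕ - 144/6) + 8 = (⅕ - 24*1) + 8 = (⅕ - 24) + 8 = -119/5 + 8 = -79/5 ≈ -15.800)
I*(-26) = -79/5*(-26) = 2054/5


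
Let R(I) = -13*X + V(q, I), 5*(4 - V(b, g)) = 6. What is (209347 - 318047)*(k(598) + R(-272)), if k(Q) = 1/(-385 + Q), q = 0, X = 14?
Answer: 4148926820/213 ≈ 1.9479e+7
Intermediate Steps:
V(b, g) = 14/5 (V(b, g) = 4 - ⅕*6 = 4 - 6/5 = 14/5)
R(I) = -896/5 (R(I) = -13*14 + 14/5 = -182 + 14/5 = -896/5)
(209347 - 318047)*(k(598) + R(-272)) = (209347 - 318047)*(1/(-385 + 598) - 896/5) = -108700*(1/213 - 896/5) = -108700*(-190843/1065) = 4148926820/213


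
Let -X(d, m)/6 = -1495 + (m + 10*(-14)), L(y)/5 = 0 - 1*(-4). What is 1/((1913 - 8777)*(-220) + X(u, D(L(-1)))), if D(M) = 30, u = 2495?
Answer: 1/1519710 ≈ 6.5802e-7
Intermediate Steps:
L(y) = 20 (L(y) = 5*(0 - 1*(-4)) = 5*(0 + 4) = 5*4 = 20)
X(d, m) = 9810 - 6*m (X(d, m) = -6*(-1495 + (m + 10*(-14))) = -6*(-1495 + (m - 140)) = -6*(-1495 + (-140 + m)) = -6*(-1635 + m) = 9810 - 6*m)
1/((1913 - 8777)*(-220) + X(u, D(L(-1)))) = 1/((1913 - 8777)*(-220) + (9810 - 6*30)) = 1/(-6864*(-220) + (9810 - 180)) = 1/(1510080 + 9630) = 1/1519710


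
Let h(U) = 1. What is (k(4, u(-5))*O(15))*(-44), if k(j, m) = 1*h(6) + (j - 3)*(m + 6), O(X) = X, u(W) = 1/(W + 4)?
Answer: -3960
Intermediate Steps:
u(W) = 1/(4 + W)
k(j, m) = 1 + (-3 + j)*(6 + m) (k(j, m) = 1*1 + (j - 3)*(m + 6) = 1 + (-3 + j)*(6 + m))
(k(4, u(-5))*O(15))*(-44) = ((-17 - 3/(4 - 5) + 6*4 + 4/(4 - 5))*15)*(-44) = ((-17 - 3/(-1) + 24 + 4/(-1))*15)*(-44) = ((-17 - 3*(-1) + 24 + 4*(-1))*15)*(-44) = ((-17 + 3 + 24 - 4)*15)*(-44) = (6*15)*(-44) = 90*(-44) = -3960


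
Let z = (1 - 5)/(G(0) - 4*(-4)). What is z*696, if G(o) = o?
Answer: -174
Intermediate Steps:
z = -1/4 (z = (1 - 5)/(0 - 4*(-4)) = -4/(0 + 16) = -4/16 = -4*1/16 = -1/4 ≈ -0.25000)
z*696 = -1/4*696 = -174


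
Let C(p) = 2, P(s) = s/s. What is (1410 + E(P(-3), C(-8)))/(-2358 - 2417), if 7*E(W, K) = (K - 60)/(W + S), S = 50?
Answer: -503312/1704675 ≈ -0.29525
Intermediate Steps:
P(s) = 1
E(W, K) = (-60 + K)/(7*(50 + W)) (E(W, K) = ((K - 60)/(W + 50))/7 = ((-60 + K)/(50 + W))/7 = (-60 + K)/(7*(50 + W)))
(1410 + E(P(-3), C(-8)))/(-2358 - 2417) = (1410 + (-60 + 2)/(7*(50 + 1)))/(-2358 - 2417) = (1410 + (1/7)*(-58)/51)/(-4775) = (1410 + (1/7)*(1/51)*(-58))*(-1/4775) = (1410 - 58/357)*(-1/4775) = (503312/357)*(-1/4775) = -503312/1704675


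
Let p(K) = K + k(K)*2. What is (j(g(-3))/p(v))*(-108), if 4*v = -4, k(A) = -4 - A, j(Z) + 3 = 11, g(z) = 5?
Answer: 864/7 ≈ 123.43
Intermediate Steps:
j(Z) = 8 (j(Z) = -3 + 11 = 8)
v = -1 (v = (¼)*(-4) = -1)
p(K) = -8 - K (p(K) = K + (-4 - K)*2 = K + (-8 - 2*K) = -8 - K)
(j(g(-3))/p(v))*(-108) = (8/(-8 - 1*(-1)))*(-108) = (8/(-8 + 1))*(-108) = (8/(-7))*(-108) = (8*(-⅐))*(-108) = -8/7*(-108) = 864/7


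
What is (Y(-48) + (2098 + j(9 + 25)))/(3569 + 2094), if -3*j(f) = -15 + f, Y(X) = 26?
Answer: 6353/16989 ≈ 0.37395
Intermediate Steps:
j(f) = 5 - f/3 (j(f) = -(-15 + f)/3 = 5 - f/3)
(Y(-48) + (2098 + j(9 + 25)))/(3569 + 2094) = (26 + (2098 + (5 - (9 + 25)/3)))/(3569 + 2094) = (26 + (2098 + (5 - 1/3*34)))/5663 = (26 + (2098 + (5 - 34/3)))*(1/5663) = (26 + (2098 - 19/3))*(1/5663) = (26 + 6275/3)*(1/5663) = (6353/3)*(1/5663) = 6353/16989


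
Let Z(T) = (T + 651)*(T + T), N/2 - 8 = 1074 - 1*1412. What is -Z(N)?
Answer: -11880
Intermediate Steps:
N = -660 (N = 16 + 2*(1074 - 1*1412) = 16 + 2*(1074 - 1412) = 16 + 2*(-338) = 16 - 676 = -660)
Z(T) = 2*T*(651 + T) (Z(T) = (651 + T)*(2*T) = 2*T*(651 + T))
-Z(N) = -2*(-660)*(651 - 660) = -2*(-660)*(-9) = -1*11880 = -11880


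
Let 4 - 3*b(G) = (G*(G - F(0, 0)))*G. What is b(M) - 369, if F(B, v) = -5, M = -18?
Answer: 3109/3 ≈ 1036.3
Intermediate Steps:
b(G) = 4/3 - G²*(5 + G)/3 (b(G) = 4/3 - G*(G - 1*(-5))*G/3 = 4/3 - G*(G + 5)*G/3 = 4/3 - G*(5 + G)*G/3 = 4/3 - G²*(5 + G)/3)
b(M) - 369 = (4/3 - 5/3*(-18)² - ⅓*(-18)³) - 369 = (4/3 - 5/3*324 - ⅓*(-5832)) - 369 = (4/3 - 540 + 1944) - 369 = 4216/3 - 369 = 3109/3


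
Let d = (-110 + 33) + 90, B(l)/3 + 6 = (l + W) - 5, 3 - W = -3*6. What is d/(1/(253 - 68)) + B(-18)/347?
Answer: 834511/347 ≈ 2404.9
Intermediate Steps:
W = 21 (W = 3 - (-3)*6 = 3 - 1*(-18) = 3 + 18 = 21)
B(l) = 30 + 3*l (B(l) = -18 + 3*((l + 21) - 5) = -18 + 3*((21 + l) - 5) = -18 + 3*(16 + l) = -18 + (48 + 3*l) = 30 + 3*l)
d = 13 (d = -77 + 90 = 13)
d/(1/(253 - 68)) + B(-18)/347 = 13/(1/(253 - 68)) + (30 + 3*(-18))/347 = 13/(1/185) + (30 - 54)*(1/347) = 13/(1/185) - 24*1/347 = 13*185 - 24/347 = 2405 - 24/347 = 834511/347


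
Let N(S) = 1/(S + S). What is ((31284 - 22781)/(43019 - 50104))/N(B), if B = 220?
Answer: -748264/1417 ≈ -528.06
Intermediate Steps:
N(S) = 1/(2*S)
((31284 - 22781)/(43019 - 50104))/N(B) = ((31284 - 22781)/(43019 - 50104))/(((½)/220)) = (8503/(-7085))/(((½)*(1/220))) = (8503*(-1/7085))/(1/440) = -8503/7085*440 = -748264/1417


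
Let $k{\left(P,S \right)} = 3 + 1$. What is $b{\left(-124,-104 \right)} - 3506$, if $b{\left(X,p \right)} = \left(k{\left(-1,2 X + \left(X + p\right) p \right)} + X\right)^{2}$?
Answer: $10894$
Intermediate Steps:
$k{\left(P,S \right)} = 4$
$b{\left(X,p \right)} = \left(4 + X\right)^{2}$
$b{\left(-124,-104 \right)} - 3506 = \left(4 - 124\right)^{2} - 3506 = \left(-120\right)^{2} - 3506 = 14400 - 3506 = 10894$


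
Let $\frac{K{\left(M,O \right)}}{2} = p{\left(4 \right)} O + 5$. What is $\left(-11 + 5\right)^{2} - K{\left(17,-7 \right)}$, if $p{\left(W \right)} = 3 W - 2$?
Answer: $166$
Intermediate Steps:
$p{\left(W \right)} = -2 + 3 W$
$K{\left(M,O \right)} = 10 + 20 O$ ($K{\left(M,O \right)} = 2 \left(\left(-2 + 3 \cdot 4\right) O + 5\right) = 2 \left(\left(-2 + 12\right) O + 5\right) = 2 \left(10 O + 5\right) = 2 \left(5 + 10 O\right) = 10 + 20 O$)
$\left(-11 + 5\right)^{2} - K{\left(17,-7 \right)} = \left(-11 + 5\right)^{2} - \left(10 + 20 \left(-7\right)\right) = \left(-6\right)^{2} - \left(10 - 140\right) = 36 - -130 = 36 + 130 = 166$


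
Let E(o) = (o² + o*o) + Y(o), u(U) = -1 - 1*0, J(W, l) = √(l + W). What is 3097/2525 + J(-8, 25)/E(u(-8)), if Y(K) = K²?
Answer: 3097/2525 + √17/3 ≈ 2.6009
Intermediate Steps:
J(W, l) = √(W + l)
u(U) = -1 (u(U) = -1 + 0 = -1)
E(o) = 3*o² (E(o) = (o² + o*o) + o² = (o² + o²) + o² = 2*o² + o² = 3*o²)
3097/2525 + J(-8, 25)/E(u(-8)) = 3097/2525 + √(-8 + 25)/((3*(-1)²)) = 3097*(1/2525) + √17/((3*1)) = 3097/2525 + √17/3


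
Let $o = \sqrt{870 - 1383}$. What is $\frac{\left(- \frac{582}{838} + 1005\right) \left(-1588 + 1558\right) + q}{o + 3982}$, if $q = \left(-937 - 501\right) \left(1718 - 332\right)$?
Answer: $- \frac{3375619494984}{6644014703} + \frac{2543158836 i \sqrt{57}}{6644014703} \approx -508.07 + 2.8899 i$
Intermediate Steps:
$q = -1993068$ ($q = \left(-1438\right) 1386 = -1993068$)
$o = 3 i \sqrt{57}$ ($o = \sqrt{-513} = 3 i \sqrt{57} \approx 22.65 i$)
$\frac{\left(- \frac{582}{838} + 1005\right) \left(-1588 + 1558\right) + q}{o + 3982} = \frac{\left(- \frac{582}{838} + 1005\right) \left(-1588 + 1558\right) - 1993068}{3 i \sqrt{57} + 3982} = \frac{\left(\left(-582\right) \frac{1}{838} + 1005\right) \left(-30\right) - 1993068}{3982 + 3 i \sqrt{57}} = \frac{\left(- \frac{291}{419} + 1005\right) \left(-30\right) - 1993068}{3982 + 3 i \sqrt{57}} = \frac{\frac{420804}{419} \left(-30\right) - 1993068}{3982 + 3 i \sqrt{57}} = \frac{- \frac{12624120}{419} - 1993068}{3982 + 3 i \sqrt{57}} = - \frac{847719612}{419 \left(3982 + 3 i \sqrt{57}\right)}$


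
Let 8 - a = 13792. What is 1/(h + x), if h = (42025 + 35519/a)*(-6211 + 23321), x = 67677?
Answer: 6892/4955839657839 ≈ 1.3907e-9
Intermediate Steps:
a = -13784 (a = 8 - 1*13792 = 8 - 13792 = -13784)
h = 4955373227955/6892 (h = (42025 + 35519/(-13784))*(-6211 + 23321) = (42025 + 35519*(-1/13784))*17110 = (42025 - 35519/13784)*17110 = (579237081/13784)*17110 = 4955373227955/6892 ≈ 7.1900e+8)
1/(h + x) = 1/(4955373227955/6892 + 67677) = 1/(4955839657839/6892) = 6892/4955839657839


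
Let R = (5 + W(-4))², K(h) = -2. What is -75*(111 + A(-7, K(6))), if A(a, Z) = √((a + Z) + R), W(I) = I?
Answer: -8325 - 150*I*√2 ≈ -8325.0 - 212.13*I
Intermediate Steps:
R = 1 (R = (5 - 4)² = 1² = 1)
A(a, Z) = √(1 + Z + a) (A(a, Z) = √((a + Z) + 1) = √((Z + a) + 1) = √(1 + Z + a))
-75*(111 + A(-7, K(6))) = -75*(111 + √(1 - 2 - 7)) = -75*(111 + √(-8)) = -75*(111 + 2*I*√2) = -8325 - 150*I*√2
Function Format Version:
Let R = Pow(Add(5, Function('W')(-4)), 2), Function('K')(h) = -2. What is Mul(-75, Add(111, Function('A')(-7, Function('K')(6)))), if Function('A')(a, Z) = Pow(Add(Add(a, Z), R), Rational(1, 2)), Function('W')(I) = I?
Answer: Add(-8325, Mul(-150, I, Pow(2, Rational(1, 2)))) ≈ Add(-8325.0, Mul(-212.13, I))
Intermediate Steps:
R = 1 (R = Pow(Add(5, -4), 2) = Pow(1, 2) = 1)
Function('A')(a, Z) = Pow(Add(1, Z, a), Rational(1, 2)) (Function('A')(a, Z) = Pow(Add(Add(a, Z), 1), Rational(1, 2)) = Pow(Add(Add(Z, a), 1), Rational(1, 2)) = Pow(Add(1, Z, a), Rational(1, 2)))
Mul(-75, Add(111, Function('A')(-7, Function('K')(6)))) = Mul(-75, Add(111, Pow(Add(1, -2, -7), Rational(1, 2)))) = Mul(-75, Add(111, Pow(-8, Rational(1, 2)))) = Mul(-75, Add(111, Mul(2, I, Pow(2, Rational(1, 2))))) = Add(-8325, Mul(-150, I, Pow(2, Rational(1, 2))))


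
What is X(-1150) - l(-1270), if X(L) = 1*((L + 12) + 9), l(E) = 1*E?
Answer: 141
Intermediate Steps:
l(E) = E
X(L) = 21 + L (X(L) = 1*((12 + L) + 9) = 1*(21 + L) = 21 + L)
X(-1150) - l(-1270) = (21 - 1150) - 1*(-1270) = -1129 + 1270 = 141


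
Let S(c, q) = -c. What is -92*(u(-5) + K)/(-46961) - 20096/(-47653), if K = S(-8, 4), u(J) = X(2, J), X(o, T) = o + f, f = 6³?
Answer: 1934529432/2237832533 ≈ 0.86447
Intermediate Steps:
f = 216
X(o, T) = 216 + o (X(o, T) = o + 216 = 216 + o)
u(J) = 218 (u(J) = 216 + 2 = 218)
K = 8 (K = -1*(-8) = 8)
-92*(u(-5) + K)/(-46961) - 20096/(-47653) = -92*(218 + 8)/(-46961) - 20096/(-47653) = -92*226*(-1/46961) - 20096*(-1/47653) = -20792*(-1/46961) + 20096/47653 = 20792/46961 + 20096/47653 = 1934529432/2237832533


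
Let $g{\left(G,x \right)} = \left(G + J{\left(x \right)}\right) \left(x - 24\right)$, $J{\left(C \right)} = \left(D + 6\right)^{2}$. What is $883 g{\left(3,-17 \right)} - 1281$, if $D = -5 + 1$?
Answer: $-254702$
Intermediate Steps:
$D = -4$
$J{\left(C \right)} = 4$ ($J{\left(C \right)} = \left(-4 + 6\right)^{2} = 2^{2} = 4$)
$g{\left(G,x \right)} = \left(-24 + x\right) \left(4 + G\right)$ ($g{\left(G,x \right)} = \left(G + 4\right) \left(x - 24\right) = \left(4 + G\right) \left(x - 24\right) = \left(4 + G\right) \left(-24 + x\right) = \left(-24 + x\right) \left(4 + G\right)$)
$883 g{\left(3,-17 \right)} - 1281 = 883 \left(-96 - 72 + 4 \left(-17\right) + 3 \left(-17\right)\right) - 1281 = 883 \left(-96 - 72 - 68 - 51\right) - 1281 = 883 \left(-287\right) - 1281 = -253421 - 1281 = -254702$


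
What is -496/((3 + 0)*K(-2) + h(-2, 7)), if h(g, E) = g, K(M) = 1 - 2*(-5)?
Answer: -16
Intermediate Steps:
K(M) = 11 (K(M) = 1 + 10 = 11)
-496/((3 + 0)*K(-2) + h(-2, 7)) = -496/((3 + 0)*11 - 2) = -496/(3*11 - 2) = -496/(33 - 2) = -496/31 = -496*1/31 = -16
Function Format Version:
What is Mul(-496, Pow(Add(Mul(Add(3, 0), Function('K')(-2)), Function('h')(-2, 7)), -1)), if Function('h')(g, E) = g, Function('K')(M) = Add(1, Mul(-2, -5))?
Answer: -16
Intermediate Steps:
Function('K')(M) = 11 (Function('K')(M) = Add(1, 10) = 11)
Mul(-496, Pow(Add(Mul(Add(3, 0), Function('K')(-2)), Function('h')(-2, 7)), -1)) = Mul(-496, Pow(Add(Mul(Add(3, 0), 11), -2), -1)) = Mul(-496, Pow(Add(Mul(3, 11), -2), -1)) = Mul(-496, Pow(Add(33, -2), -1)) = Mul(-496, Pow(31, -1)) = Mul(-496, Rational(1, 31)) = -16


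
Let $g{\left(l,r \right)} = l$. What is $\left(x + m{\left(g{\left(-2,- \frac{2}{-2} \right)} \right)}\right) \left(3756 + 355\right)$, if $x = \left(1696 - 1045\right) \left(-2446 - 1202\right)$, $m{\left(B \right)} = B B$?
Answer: $-9762983684$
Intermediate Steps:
$m{\left(B \right)} = B^{2}$
$x = -2374848$ ($x = 651 \left(-3648\right) = -2374848$)
$\left(x + m{\left(g{\left(-2,- \frac{2}{-2} \right)} \right)}\right) \left(3756 + 355\right) = \left(-2374848 + \left(-2\right)^{2}\right) \left(3756 + 355\right) = \left(-2374848 + 4\right) 4111 = \left(-2374844\right) 4111 = -9762983684$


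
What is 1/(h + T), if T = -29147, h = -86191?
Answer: -1/115338 ≈ -8.6702e-6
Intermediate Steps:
1/(h + T) = 1/(-86191 - 29147) = 1/(-115338) = -1/115338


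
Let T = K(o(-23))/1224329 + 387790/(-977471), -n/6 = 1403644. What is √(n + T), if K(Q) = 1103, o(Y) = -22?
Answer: I*√12061804366529899195682285573107/1196746091959 ≈ 2902.0*I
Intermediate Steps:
n = -8421864 (n = -6*1403644 = -8421864)
T = -473704392397/1196746091959 (T = 1103/1224329 + 387790/(-977471) = 1103*(1/1224329) + 387790*(-1/977471) = 1103/1224329 - 387790/977471 = -473704392397/1196746091959 ≈ -0.39583)
√(n + T) = √(-8421864 - 473704392397/1196746091959) = √(-10078833302714583973/1196746091959) = I*√12061804366529899195682285573107/1196746091959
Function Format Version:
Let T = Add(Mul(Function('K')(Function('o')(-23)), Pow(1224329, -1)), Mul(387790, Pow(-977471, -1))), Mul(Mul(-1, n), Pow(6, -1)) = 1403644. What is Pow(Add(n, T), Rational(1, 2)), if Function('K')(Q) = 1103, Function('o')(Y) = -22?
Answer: Mul(Rational(1, 1196746091959), I, Pow(12061804366529899195682285573107, Rational(1, 2))) ≈ Mul(2902.0, I)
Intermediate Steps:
n = -8421864 (n = Mul(-6, 1403644) = -8421864)
T = Rational(-473704392397, 1196746091959) (T = Add(Mul(1103, Pow(1224329, -1)), Mul(387790, Pow(-977471, -1))) = Add(Mul(1103, Rational(1, 1224329)), Mul(387790, Rational(-1, 977471))) = Add(Rational(1103, 1224329), Rational(-387790, 977471)) = Rational(-473704392397, 1196746091959) ≈ -0.39583)
Pow(Add(n, T), Rational(1, 2)) = Pow(Add(-8421864, Rational(-473704392397, 1196746091959)), Rational(1, 2)) = Pow(Rational(-10078833302714583973, 1196746091959), Rational(1, 2)) = Mul(Rational(1, 1196746091959), I, Pow(12061804366529899195682285573107, Rational(1, 2)))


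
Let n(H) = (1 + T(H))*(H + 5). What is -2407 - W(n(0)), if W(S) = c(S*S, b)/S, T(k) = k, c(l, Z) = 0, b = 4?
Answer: -2407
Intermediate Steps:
n(H) = (1 + H)*(5 + H) (n(H) = (1 + H)*(H + 5) = (1 + H)*(5 + H))
W(S) = 0 (W(S) = 0/S = 0)
-2407 - W(n(0)) = -2407 - 1*0 = -2407 + 0 = -2407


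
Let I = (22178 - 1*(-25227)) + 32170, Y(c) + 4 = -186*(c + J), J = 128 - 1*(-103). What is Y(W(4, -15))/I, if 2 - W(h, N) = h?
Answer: -42598/79575 ≈ -0.53532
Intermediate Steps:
J = 231 (J = 128 + 103 = 231)
W(h, N) = 2 - h
Y(c) = -42970 - 186*c (Y(c) = -4 - 186*(c + 231) = -4 - 186*(231 + c) = -4 + (-42966 - 186*c) = -42970 - 186*c)
I = 79575 (I = (22178 + 25227) + 32170 = 47405 + 32170 = 79575)
Y(W(4, -15))/I = (-42970 - 186*(2 - 1*4))/79575 = (-42970 - 186*(2 - 4))*(1/79575) = (-42970 - 186*(-2))*(1/79575) = (-42970 + 372)*(1/79575) = -42598*1/79575 = -42598/79575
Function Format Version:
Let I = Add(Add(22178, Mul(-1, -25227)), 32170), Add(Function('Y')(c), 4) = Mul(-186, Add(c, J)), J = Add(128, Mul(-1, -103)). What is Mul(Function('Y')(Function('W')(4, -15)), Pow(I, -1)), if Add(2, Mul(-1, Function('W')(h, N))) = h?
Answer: Rational(-42598, 79575) ≈ -0.53532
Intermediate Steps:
J = 231 (J = Add(128, 103) = 231)
Function('W')(h, N) = Add(2, Mul(-1, h))
Function('Y')(c) = Add(-42970, Mul(-186, c)) (Function('Y')(c) = Add(-4, Mul(-186, Add(c, 231))) = Add(-4, Mul(-186, Add(231, c))) = Add(-4, Add(-42966, Mul(-186, c))) = Add(-42970, Mul(-186, c)))
I = 79575 (I = Add(Add(22178, 25227), 32170) = Add(47405, 32170) = 79575)
Mul(Function('Y')(Function('W')(4, -15)), Pow(I, -1)) = Mul(Add(-42970, Mul(-186, Add(2, Mul(-1, 4)))), Pow(79575, -1)) = Mul(Add(-42970, Mul(-186, Add(2, -4))), Rational(1, 79575)) = Mul(Add(-42970, Mul(-186, -2)), Rational(1, 79575)) = Mul(Add(-42970, 372), Rational(1, 79575)) = Mul(-42598, Rational(1, 79575)) = Rational(-42598, 79575)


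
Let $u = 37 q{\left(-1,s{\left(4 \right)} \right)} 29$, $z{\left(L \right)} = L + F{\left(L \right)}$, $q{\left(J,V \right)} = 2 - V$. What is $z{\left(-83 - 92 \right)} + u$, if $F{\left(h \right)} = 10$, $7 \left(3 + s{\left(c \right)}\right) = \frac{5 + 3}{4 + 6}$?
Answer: $\frac{177708}{35} \approx 5077.4$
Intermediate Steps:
$s{\left(c \right)} = - \frac{101}{35}$ ($s{\left(c \right)} = -3 + \frac{\left(5 + 3\right) \frac{1}{4 + 6}}{7} = -3 + \frac{8 \cdot \frac{1}{10}}{7} = -3 + \frac{1}{7} \cdot \frac{4}{5} = -3 + \frac{4}{35} = - \frac{101}{35}$)
$z{\left(L \right)} = 10 + L$ ($z{\left(L \right)} = L + 10 = 10 + L$)
$u = \frac{183483}{35}$ ($u = 37 \left(2 - - \frac{101}{35}\right) 29 = 37 \left(2 + \frac{101}{35}\right) 29 = 37 \cdot \frac{171}{35} \cdot 29 = \frac{6327}{35} \cdot 29 = \frac{183483}{35} \approx 5242.4$)
$z{\left(-83 - 92 \right)} + u = \left(10 - 175\right) + \frac{183483}{35} = -165 + \frac{183483}{35} = \frac{177708}{35}$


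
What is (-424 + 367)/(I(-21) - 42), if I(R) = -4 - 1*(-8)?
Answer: 3/2 ≈ 1.5000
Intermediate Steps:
I(R) = 4 (I(R) = -4 + 8 = 4)
(-424 + 367)/(I(-21) - 42) = (-424 + 367)/(4 - 42) = -57/(-38) = -57*(-1/38) = 3/2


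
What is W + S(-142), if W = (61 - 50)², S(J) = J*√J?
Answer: 121 - 142*I*√142 ≈ 121.0 - 1692.1*I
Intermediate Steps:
S(J) = J^(3/2)
W = 121 (W = 11² = 121)
W + S(-142) = 121 + (-142)^(3/2) = 121 - 142*I*√142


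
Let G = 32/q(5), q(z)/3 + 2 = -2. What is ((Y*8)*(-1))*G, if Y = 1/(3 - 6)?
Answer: -64/9 ≈ -7.1111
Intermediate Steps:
q(z) = -12 (q(z) = -6 + 3*(-2) = -6 - 6 = -12)
Y = -1/3 (Y = 1/(-3) = -1/3 ≈ -0.33333)
G = -8/3 (G = 32/(-12) = 32*(-1/12) = -8/3 ≈ -2.6667)
((Y*8)*(-1))*G = (-1/3*8*(-1))*(-8/3) = -8/3*(-1)*(-8/3) = (8/3)*(-8/3) = -64/9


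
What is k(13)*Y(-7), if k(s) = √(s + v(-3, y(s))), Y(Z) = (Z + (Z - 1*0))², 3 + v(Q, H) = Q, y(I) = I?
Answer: 196*√7 ≈ 518.57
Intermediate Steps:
v(Q, H) = -3 + Q
Y(Z) = 4*Z² (Y(Z) = (Z + (Z + 0))² = (Z + Z)² = (2*Z)² = 4*Z²)
k(s) = √(-6 + s) (k(s) = √(s + (-3 - 3)) = √(s - 6) = √(-6 + s))
k(13)*Y(-7) = √(-6 + 13)*(4*(-7)²) = √7*(4*49) = √7*196 = 196*√7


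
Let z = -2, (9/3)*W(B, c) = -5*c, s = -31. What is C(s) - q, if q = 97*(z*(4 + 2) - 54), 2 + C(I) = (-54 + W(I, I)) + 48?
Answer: 19337/3 ≈ 6445.7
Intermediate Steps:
W(B, c) = -5*c/3 (W(B, c) = (-5*c)/3 = -5*c/3)
C(I) = -8 - 5*I/3 (C(I) = -2 + ((-54 - 5*I/3) + 48) = -2 + (-6 - 5*I/3) = -8 - 5*I/3)
q = -6402 (q = 97*(-2*(4 + 2) - 54) = 97*(-2*6 - 54) = 97*(-12 - 54) = 97*(-66) = -6402)
C(s) - q = (-8 - 5/3*(-31)) - 1*(-6402) = (-8 + 155/3) + 6402 = 131/3 + 6402 = 19337/3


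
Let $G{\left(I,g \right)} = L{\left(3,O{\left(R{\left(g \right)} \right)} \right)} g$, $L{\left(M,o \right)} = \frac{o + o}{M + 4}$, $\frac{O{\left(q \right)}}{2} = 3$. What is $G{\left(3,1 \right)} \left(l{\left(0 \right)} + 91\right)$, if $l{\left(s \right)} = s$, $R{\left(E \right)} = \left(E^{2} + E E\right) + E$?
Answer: $156$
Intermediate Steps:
$R{\left(E \right)} = E + 2 E^{2}$ ($R{\left(E \right)} = \left(E^{2} + E^{2}\right) + E = 2 E^{2} + E = E + 2 E^{2}$)
$O{\left(q \right)} = 6$ ($O{\left(q \right)} = 2 \cdot 3 = 6$)
$L{\left(M,o \right)} = \frac{2 o}{4 + M}$
$G{\left(I,g \right)} = \frac{12 g}{7}$ ($G{\left(I,g \right)} = 2 \cdot 6 \frac{1}{4 + 3} g = 2 \cdot 6 \cdot \frac{1}{7} g = \frac{12 g}{7}$)
$G{\left(3,1 \right)} \left(l{\left(0 \right)} + 91\right) = \frac{12}{7} \cdot 1 \left(0 + 91\right) = \frac{12}{7} \cdot 91 = 156$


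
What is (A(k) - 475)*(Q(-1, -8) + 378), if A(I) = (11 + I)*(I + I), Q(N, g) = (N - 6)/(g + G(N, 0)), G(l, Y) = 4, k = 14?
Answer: 341775/4 ≈ 85444.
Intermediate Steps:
Q(N, g) = (-6 + N)/(4 + g) (Q(N, g) = (N - 6)/(g + 4) = (-6 + N)/(4 + g))
A(I) = 2*I*(11 + I) (A(I) = (11 + I)*(2*I) = 2*I*(11 + I))
(A(k) - 475)*(Q(-1, -8) + 378) = (2*14*(11 + 14) - 475)*((-6 - 1)/(4 - 8) + 378) = (2*14*25 - 475)*(-7/(-4) + 378) = (700 - 475)*(-1/4*(-7) + 378) = 225*(7/4 + 378) = 225*(1519/4) = 341775/4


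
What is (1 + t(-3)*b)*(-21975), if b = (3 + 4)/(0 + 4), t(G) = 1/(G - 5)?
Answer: -549375/32 ≈ -17168.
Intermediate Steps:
t(G) = 1/(-5 + G)
b = 7/4 ≈ 1.7500
(1 + t(-3)*b)*(-21975) = (1 + (7/4)/(-5 - 3))*(-21975) = (1 + (7/4)/(-8))*(-21975) = (1 - ⅛*7/4)*(-21975) = (1 - 7/32)*(-21975) = (25/32)*(-21975) = -549375/32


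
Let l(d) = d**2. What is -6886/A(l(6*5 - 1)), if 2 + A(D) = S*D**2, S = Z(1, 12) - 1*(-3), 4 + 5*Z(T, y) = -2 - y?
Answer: 34430/2121853 ≈ 0.016226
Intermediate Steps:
Z(T, y) = -6/5 - y/5 (Z(T, y) = -4/5 + (-2 - y)/5 = -4/5 + (-2/5 - y/5) = -6/5 - y/5)
S = -3/5 (S = (-6/5 - 1/5*12) - 1*(-3) = (-6/5 - 12/5) + 3 = -18/5 + 3 = -3/5 ≈ -0.60000)
A(D) = -2 - 3*D**2/5
-6886/A(l(6*5 - 1)) = -6886/(-2 - 3*(6*5 - 1)**4/5) = -6886/(-2 - 3*(30 - 1)**4/5) = -6886/(-2 - 3*(29**2)**2/5) = -6886/(-2 - 3/5*841**2) = -6886/(-2 - 3/5*707281) = -6886/(-2 - 2121843/5) = -6886/(-2121853/5) = -6886*(-5/2121853) = 34430/2121853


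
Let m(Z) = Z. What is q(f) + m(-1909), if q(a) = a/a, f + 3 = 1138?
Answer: -1908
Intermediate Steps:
f = 1135 (f = -3 + 1138 = 1135)
q(a) = 1
q(f) + m(-1909) = 1 - 1909 = -1908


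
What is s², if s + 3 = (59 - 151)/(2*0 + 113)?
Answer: 185761/12769 ≈ 14.548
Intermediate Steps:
s = -431/113 (s = -3 + (59 - 151)/(2*0 + 113) = -3 - 92/(0 + 113) = -3 - 92/113 = -431/113 ≈ -3.8142)
s² = (-431/113)² = 185761/12769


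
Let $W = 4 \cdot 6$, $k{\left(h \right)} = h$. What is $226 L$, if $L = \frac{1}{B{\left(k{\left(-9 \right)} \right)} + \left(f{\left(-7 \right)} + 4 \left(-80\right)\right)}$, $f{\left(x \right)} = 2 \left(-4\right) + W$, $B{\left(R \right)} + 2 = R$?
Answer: $- \frac{226}{315} \approx -0.71746$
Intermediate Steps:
$W = 24$
$B{\left(R \right)} = -2 + R$
$f{\left(x \right)} = 16$ ($f{\left(x \right)} = 2 \left(-4\right) + 24 = -8 + 24 = 16$)
$L = - \frac{1}{315}$ ($L = \frac{1}{\left(-2 - 9\right) + \left(16 + 4 \left(-80\right)\right)} = \frac{1}{-11 + \left(16 - 320\right)} = \frac{1}{-11 - 304} = \frac{1}{-315} = - \frac{1}{315} \approx -0.0031746$)
$226 L = 226 \left(- \frac{1}{315}\right) = - \frac{226}{315}$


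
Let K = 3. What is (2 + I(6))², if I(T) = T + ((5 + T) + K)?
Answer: 484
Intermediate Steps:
I(T) = 8 + 2*T (I(T) = T + ((5 + T) + 3) = T + (8 + T) = 8 + 2*T)
(2 + I(6))² = (2 + (8 + 2*6))² = (2 + (8 + 12))² = (2 + 20)² = 22² = 484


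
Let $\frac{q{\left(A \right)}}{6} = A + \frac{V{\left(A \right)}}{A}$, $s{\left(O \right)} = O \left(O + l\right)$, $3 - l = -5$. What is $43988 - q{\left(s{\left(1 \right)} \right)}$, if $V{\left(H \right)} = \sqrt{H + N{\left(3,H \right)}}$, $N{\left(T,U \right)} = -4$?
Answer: $43934 - \frac{2 \sqrt{5}}{3} \approx 43933.0$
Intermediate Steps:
$l = 8$ ($l = 3 - -5 = 3 + 5 = 8$)
$s{\left(O \right)} = O \left(8 + O\right)$ ($s{\left(O \right)} = O \left(O + 8\right) = O \left(8 + O\right)$)
$V{\left(H \right)} = \sqrt{-4 + H}$ ($V{\left(H \right)} = \sqrt{H - 4} = \sqrt{-4 + H}$)
$q{\left(A \right)} = 6 A + \frac{6 \sqrt{-4 + A}}{A}$ ($q{\left(A \right)} = 6 \left(A + \frac{\sqrt{-4 + A}}{A}\right) = 6 A + \frac{6 \sqrt{-4 + A}}{A}$)
$43988 - q{\left(s{\left(1 \right)} \right)} = 43988 - \left(6 \cdot 1 \left(8 + 1\right) + \frac{6 \sqrt{-4 + 1 \left(8 + 1\right)}}{1 \left(8 + 1\right)}\right) = 43988 - \left(6 \cdot 1 \cdot 9 + \frac{6 \sqrt{-4 + 1 \cdot 9}}{1 \cdot 9}\right) = 43988 - \left(6 \cdot 9 + \frac{6 \sqrt{-4 + 9}}{9}\right) = 43988 - \left(54 + 6 \cdot \frac{1}{9} \sqrt{5}\right) = 43988 - \left(54 + \frac{2 \sqrt{5}}{3}\right) = 43934 - \frac{2 \sqrt{5}}{3}$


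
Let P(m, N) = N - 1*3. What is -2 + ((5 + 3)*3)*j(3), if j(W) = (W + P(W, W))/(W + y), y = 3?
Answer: 10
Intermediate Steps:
P(m, N) = -3 + N (P(m, N) = N - 3 = -3 + N)
j(W) = (-3 + 2*W)/(3 + W) (j(W) = (W + (-3 + W))/(W + 3) = (-3 + 2*W)/(3 + W))
-2 + ((5 + 3)*3)*j(3) = -2 + ((5 + 3)*3)*((-3 + 2*3)/(3 + 3)) = -2 + (8*3)*((-3 + 6)/6) = -2 + 24*((⅙)*3) = -2 + 24*(½) = -2 + 12 = 10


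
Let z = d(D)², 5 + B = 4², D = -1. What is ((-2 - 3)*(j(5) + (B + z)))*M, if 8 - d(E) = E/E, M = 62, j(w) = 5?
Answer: -20150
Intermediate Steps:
d(E) = 7 (d(E) = 8 - E/E = 8 - 1*1 = 8 - 1 = 7)
B = 11 (B = -5 + 4² = -5 + 16 = 11)
z = 49 (z = 7² = 49)
((-2 - 3)*(j(5) + (B + z)))*M = ((-2 - 3)*(5 + (11 + 49)))*62 = -5*(5 + 60)*62 = -5*65*62 = -325*62 = -20150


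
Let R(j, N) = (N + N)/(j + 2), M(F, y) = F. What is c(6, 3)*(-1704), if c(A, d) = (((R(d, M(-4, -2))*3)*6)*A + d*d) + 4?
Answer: 1361496/5 ≈ 2.7230e+5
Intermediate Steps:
R(j, N) = 2*N/(2 + j) (R(j, N) = (2*N)/(2 + j) = 2*N/(2 + j))
c(A, d) = 4 + d**2 - 144*A/(2 + d) (c(A, d) = ((((2*(-4)/(2 + d))*3)*6)*A + d*d) + 4 = (((-8/(2 + d)*3)*6)*A + d**2) + 4 = ((-24/(2 + d)*6)*A + d**2) + 4 = ((-144/(2 + d))*A + d**2) + 4 = (-144*A/(2 + d) + d**2) + 4 = (d**2 - 144*A/(2 + d)) + 4 = 4 + d**2 - 144*A/(2 + d))
c(6, 3)*(-1704) = ((-144*6 + (2 + 3)*(4 + 3**2))/(2 + 3))*(-1704) = ((-864 + 5*(4 + 9))/5)*(-1704) = ((-864 + 5*13)/5)*(-1704) = ((-864 + 65)/5)*(-1704) = ((1/5)*(-799))*(-1704) = -799/5*(-1704) = 1361496/5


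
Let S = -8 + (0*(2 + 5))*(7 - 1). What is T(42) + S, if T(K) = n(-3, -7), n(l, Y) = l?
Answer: -11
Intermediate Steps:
T(K) = -3
S = -8 (S = -8 + (0*7)*6 = -8 + 0*6 = -8 + 0 = -8)
T(42) + S = -3 - 8 = -11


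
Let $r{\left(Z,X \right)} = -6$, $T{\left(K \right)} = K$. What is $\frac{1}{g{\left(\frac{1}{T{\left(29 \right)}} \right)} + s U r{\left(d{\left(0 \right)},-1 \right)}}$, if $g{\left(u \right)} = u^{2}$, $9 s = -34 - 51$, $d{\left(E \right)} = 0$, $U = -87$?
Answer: $- \frac{841}{4146129} \approx -0.00020284$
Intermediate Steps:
$s = - \frac{85}{9}$ ($s = \frac{-34 - 51}{9} = \frac{1}{9} \left(-85\right) = - \frac{85}{9} \approx -9.4444$)
$\frac{1}{g{\left(\frac{1}{T{\left(29 \right)}} \right)} + s U r{\left(d{\left(0 \right)},-1 \right)}} = \frac{1}{\left(\frac{1}{29}\right)^{2} + \left(- \frac{85}{9}\right) \left(-87\right) \left(-6\right)} = \frac{1}{\left(\frac{1}{29}\right)^{2} + \frac{2465}{3} \left(-6\right)} = \frac{1}{\frac{1}{841} - 4930} = \frac{1}{- \frac{4146129}{841}} = - \frac{841}{4146129}$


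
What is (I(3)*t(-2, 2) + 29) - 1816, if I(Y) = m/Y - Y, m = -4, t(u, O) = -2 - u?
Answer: -1787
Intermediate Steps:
I(Y) = -Y - 4/Y (I(Y) = -4/Y - Y = -Y - 4/Y)
(I(3)*t(-2, 2) + 29) - 1816 = ((-1*3 - 4/3)*(-2 - 1*(-2)) + 29) - 1816 = ((-3 - 4*⅓)*(-2 + 2) + 29) - 1816 = ((-3 - 4/3)*0 + 29) - 1816 = (-13/3*0 + 29) - 1816 = (0 + 29) - 1816 = 29 - 1816 = -1787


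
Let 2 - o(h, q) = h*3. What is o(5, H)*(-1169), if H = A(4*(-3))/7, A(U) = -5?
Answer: 15197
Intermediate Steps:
H = -5/7 ≈ -0.71429
o(h, q) = 2 - 3*h (o(h, q) = 2 - h*3 = 2 - 3*h)
o(5, H)*(-1169) = (2 - 3*5)*(-1169) = (2 - 15)*(-1169) = -13*(-1169) = 15197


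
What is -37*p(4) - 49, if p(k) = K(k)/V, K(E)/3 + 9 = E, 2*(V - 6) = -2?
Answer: 62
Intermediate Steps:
V = 5 (V = 6 + (½)*(-2) = 6 - 1 = 5)
K(E) = -27 + 3*E
p(k) = -27/5 + 3*k/5 (p(k) = (-27 + 3*k)/5 = (-27 + 3*k)*(⅕) = -27/5 + 3*k/5)
-37*p(4) - 49 = -37*(-27/5 + (⅗)*4) - 49 = -37*(-27/5 + 12/5) - 49 = -37*(-3) - 49 = 111 - 49 = 62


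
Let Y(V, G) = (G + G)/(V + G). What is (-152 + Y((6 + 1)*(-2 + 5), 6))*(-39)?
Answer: 17732/3 ≈ 5910.7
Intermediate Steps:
Y(V, G) = 2*G/(G + V) (Y(V, G) = (2*G)/(G + V) = 2*G/(G + V))
(-152 + Y((6 + 1)*(-2 + 5), 6))*(-39) = (-152 + 2*6/(6 + (6 + 1)*(-2 + 5)))*(-39) = (-152 + 2*6/(6 + 7*3))*(-39) = (-152 + 2*6/(6 + 21))*(-39) = (-152 + 2*6/27)*(-39) = (-152 + 2*6*(1/27))*(-39) = (-152 + 4/9)*(-39) = -1364/9*(-39) = 17732/3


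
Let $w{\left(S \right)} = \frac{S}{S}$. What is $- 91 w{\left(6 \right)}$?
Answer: $-91$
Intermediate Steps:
$w{\left(S \right)} = 1$
$- 91 w{\left(6 \right)} = \left(-91\right) 1 = -91$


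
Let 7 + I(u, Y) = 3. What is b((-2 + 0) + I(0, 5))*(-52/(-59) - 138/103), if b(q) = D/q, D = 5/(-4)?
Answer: -6965/72924 ≈ -0.095510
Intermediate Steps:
D = -5/4 (D = 5*(-1/4) = -5/4 ≈ -1.2500)
I(u, Y) = -4 (I(u, Y) = -7 + 3 = -4)
b(q) = -5/(4*q)
b((-2 + 0) + I(0, 5))*(-52/(-59) - 138/103) = (-5/(4*((-2 + 0) - 4)))*(-52/(-59) - 138/103) = (-5/(4*(-2 - 4)))*(-52*(-1/59) - 138*1/103) = (-5/4/(-6))*(52/59 - 138/103) = -5/4*(-1/6)*(-2786/6077) = (5/24)*(-2786/6077) = -6965/72924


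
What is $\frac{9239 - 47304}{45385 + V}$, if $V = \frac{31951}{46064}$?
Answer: $- \frac{1753426160}{2090646591} \approx -0.8387$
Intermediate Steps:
$V = \frac{31951}{46064}$ ($V = 31951 \cdot \frac{1}{46064} = \frac{31951}{46064} \approx 0.69362$)
$\frac{9239 - 47304}{45385 + V} = \frac{9239 - 47304}{45385 + \frac{31951}{46064}} = - \frac{38065}{\frac{2090646591}{46064}} = \left(-38065\right) \frac{46064}{2090646591} = - \frac{1753426160}{2090646591}$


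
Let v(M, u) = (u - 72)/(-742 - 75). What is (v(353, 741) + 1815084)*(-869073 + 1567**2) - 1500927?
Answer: 2352531482667585/817 ≈ 2.8795e+12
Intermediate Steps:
v(M, u) = 72/817 - u/817 (v(M, u) = (-72 + u)/(-817) = (-72 + u)*(-1/817) = 72/817 - u/817)
(v(353, 741) + 1815084)*(-869073 + 1567**2) - 1500927 = ((72/817 - 1/817*741) + 1815084)*(-869073 + 1567**2) - 1500927 = ((72/817 - 39/43) + 1815084)*(-869073 + 2455489) - 1500927 = (-669/817 + 1815084)*1586416 - 1500927 = (1482922959/817)*1586416 - 1500927 = 2352532708924944/817 - 1500927 = 2352531482667585/817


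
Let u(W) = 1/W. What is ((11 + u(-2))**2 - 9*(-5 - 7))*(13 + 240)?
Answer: 220869/4 ≈ 55217.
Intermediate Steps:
((11 + u(-2))**2 - 9*(-5 - 7))*(13 + 240) = ((11 + 1/(-2))**2 - 9*(-5 - 7))*(13 + 240) = ((11 - 1/2)**2 - 9*(-12))*253 = ((21/2)**2 + 108)*253 = (441/4 + 108)*253 = (873/4)*253 = 220869/4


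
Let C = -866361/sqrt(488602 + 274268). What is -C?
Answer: 288787*sqrt(762870)/254290 ≈ 991.91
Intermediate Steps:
C = -288787*sqrt(762870)/254290 (C = -866361*sqrt(762870)/762870 = -288787*sqrt(762870)/254290 ≈ -991.91)
-C = -(-288787)*sqrt(762870)/254290 = 288787*sqrt(762870)/254290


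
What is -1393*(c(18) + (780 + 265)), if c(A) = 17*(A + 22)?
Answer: -2402925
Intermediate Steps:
c(A) = 374 + 17*A (c(A) = 17*(22 + A) = 374 + 17*A)
-1393*(c(18) + (780 + 265)) = -1393*((374 + 17*18) + (780 + 265)) = -1393*((374 + 306) + 1045) = -1393*(680 + 1045) = -1393*1725 = -2402925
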